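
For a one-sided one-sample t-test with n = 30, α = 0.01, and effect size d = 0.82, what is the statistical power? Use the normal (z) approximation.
Power ≈ 0.98

Power calculation (one-sample t-test, normal approximation):
z_β = d · √n - z_α
z_β = 0.82 · √30 - 2.326
z_β = 0.82 · 5.477 - 2.326
z_β = 2.165

Power = Φ(z_β) = Φ(2.165) ≈ 0.985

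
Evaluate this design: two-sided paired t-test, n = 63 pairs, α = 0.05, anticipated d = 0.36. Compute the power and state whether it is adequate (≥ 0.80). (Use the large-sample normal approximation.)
Power ≈ 0.82; the study is adequately powered (power ≥ 0.80)

Power calculation (paired t-test, normal approximation):
z_β = d · √n - z_{α/2}
z_β = 0.36 · √63 - 1.960
z_β = 0.36 · 7.937 - 1.960
z_β = 0.897

Power = Φ(z_β) = Φ(0.897) ≈ 0.815

Effect size d = 0.36 is small by Cohen's convention (0.2/0.5/0.8).

Threshold: power ≥ 0.80 is conventionally adequate.
Power ≈ 0.82 → the study is adequately powered (power ≥ 0.80).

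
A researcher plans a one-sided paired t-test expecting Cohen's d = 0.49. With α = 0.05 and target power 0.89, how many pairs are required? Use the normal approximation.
n = 35 pairs

Sample size formula (paired t-test, normal approximation):
n = ((z_α + z_β) / d)²

z_α = 1.645 (for α = 0.05, one-sided)
z_β = 1.227 (for power = 0.89)
d = 0.49

n = ((1.645 + 1.227) / 0.49)²
n = (5.861)²
n ≈ 34.35
Round up to the next whole number: n = 35 pairs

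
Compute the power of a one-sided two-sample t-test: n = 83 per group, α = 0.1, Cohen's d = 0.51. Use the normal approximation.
Power ≈ 0.98

Power calculation (two-sample t-test, normal approximation):
z_β = d · √(n/2) - z_α
z_β = 0.51 · √(83/2) - 1.282
z_β = 0.51 · 6.442 - 1.282
z_β = 2.004

Power = Φ(z_β) = Φ(2.004) ≈ 0.977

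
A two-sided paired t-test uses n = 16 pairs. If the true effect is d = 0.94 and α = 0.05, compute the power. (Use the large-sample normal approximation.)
Power ≈ 0.96

Power calculation (paired t-test, normal approximation):
z_β = d · √n - z_{α/2}
z_β = 0.94 · √16 - 1.960
z_β = 0.94 · 4.000 - 1.960
z_β = 1.800

Power = Φ(z_β) = Φ(1.800) ≈ 0.964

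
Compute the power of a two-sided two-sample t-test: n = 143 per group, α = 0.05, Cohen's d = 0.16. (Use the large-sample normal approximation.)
Power ≈ 0.27

Power calculation (two-sample t-test, normal approximation):
z_β = d · √(n/2) - z_{α/2}
z_β = 0.16 · √(143/2) - 1.960
z_β = 0.16 · 8.456 - 1.960
z_β = -0.607

Power = Φ(z_β) = Φ(-0.607) ≈ 0.272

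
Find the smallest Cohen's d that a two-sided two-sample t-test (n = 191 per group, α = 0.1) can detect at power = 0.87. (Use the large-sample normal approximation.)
d ≈ 0.28

Minimum detectable effect (two-sample t-test, normal approximation):
d = (z_{α/2} + z_β) / √(n/2)
d = (1.645 + 1.126) / √(191/2)
d = 2.771 / 9.772
d ≈ 0.28

By Cohen's convention (0.2 small / 0.5 medium / 0.8 large): small effect.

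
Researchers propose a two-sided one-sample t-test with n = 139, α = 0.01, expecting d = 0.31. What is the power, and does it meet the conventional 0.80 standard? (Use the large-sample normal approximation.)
Power ≈ 0.86; the study is adequately powered (power ≥ 0.80)

Power calculation (one-sample t-test, normal approximation):
z_β = d · √n - z_{α/2}
z_β = 0.31 · √139 - 2.576
z_β = 0.31 · 11.790 - 2.576
z_β = 1.079

Power = Φ(z_β) = Φ(1.079) ≈ 0.860

Effect size d = 0.31 is small by Cohen's convention (0.2/0.5/0.8).

Threshold: power ≥ 0.80 is conventionally adequate.
Power ≈ 0.86 → the study is adequately powered (power ≥ 0.80).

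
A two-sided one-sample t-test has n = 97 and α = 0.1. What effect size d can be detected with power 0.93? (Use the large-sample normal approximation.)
d ≈ 0.32

Minimum detectable effect (one-sample t-test, normal approximation):
d = (z_{α/2} + z_β) / √n
d = (1.645 + 1.476) / √97
d = 3.121 / 9.849
d ≈ 0.32

By Cohen's convention (0.2 small / 0.5 medium / 0.8 large): small effect.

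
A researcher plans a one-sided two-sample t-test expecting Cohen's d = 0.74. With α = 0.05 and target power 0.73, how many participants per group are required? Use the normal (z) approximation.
n = 19 per group

Sample size formula (two-sample t-test, normal approximation):
n = 2 · ((z_α + z_β) / d)²

z_α = 1.645 (for α = 0.05, one-sided)
z_β = 0.613 (for power = 0.73)
d = 0.74

n = 2 · ((1.645 + 0.613) / 0.74)²
n = 2 · (3.051)²
n ≈ 18.62
Round up to the next whole number: n = 19 per group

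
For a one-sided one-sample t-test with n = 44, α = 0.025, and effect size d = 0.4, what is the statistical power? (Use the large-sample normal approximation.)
Power ≈ 0.76

Power calculation (one-sample t-test, normal approximation):
z_β = d · √n - z_α
z_β = 0.4 · √44 - 1.960
z_β = 0.4 · 6.633 - 1.960
z_β = 0.693

Power = Φ(z_β) = Φ(0.693) ≈ 0.756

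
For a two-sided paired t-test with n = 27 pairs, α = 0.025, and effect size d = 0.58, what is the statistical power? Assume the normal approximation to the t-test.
Power ≈ 0.78

Power calculation (paired t-test, normal approximation):
z_β = d · √n - z_{α/2}
z_β = 0.58 · √27 - 2.241
z_β = 0.58 · 5.196 - 2.241
z_β = 0.772

Power = Φ(z_β) = Φ(0.772) ≈ 0.780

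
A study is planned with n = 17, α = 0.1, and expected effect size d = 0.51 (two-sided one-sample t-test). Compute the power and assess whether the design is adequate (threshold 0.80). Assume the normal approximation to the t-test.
Power ≈ 0.68; the study is underpowered (power < 0.80)

Power calculation (one-sample t-test, normal approximation):
z_β = d · √n - z_{α/2}
z_β = 0.51 · √17 - 1.645
z_β = 0.51 · 4.123 - 1.645
z_β = 0.458

Power = Φ(z_β) = Φ(0.458) ≈ 0.676

Effect size d = 0.51 is medium by Cohen's convention (0.2/0.5/0.8).

Threshold: power ≥ 0.80 is conventionally adequate.
Power ≈ 0.68 → the study is underpowered (power < 0.80).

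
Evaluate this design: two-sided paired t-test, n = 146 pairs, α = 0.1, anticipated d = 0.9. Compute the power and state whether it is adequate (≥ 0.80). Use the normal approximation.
Power ≈ 1.00; the study is adequately powered (power ≥ 0.80)

Power calculation (paired t-test, normal approximation):
z_β = d · √n - z_{α/2}
z_β = 0.9 · √146 - 1.645
z_β = 0.9 · 12.083 - 1.645
z_β = 9.230

Power = Φ(z_β) = Φ(9.230) ≈ 1.000

Effect size d = 0.9 is large by Cohen's convention (0.2/0.5/0.8).

Threshold: power ≥ 0.80 is conventionally adequate.
Power ≈ 1.00 → the study is adequately powered (power ≥ 0.80).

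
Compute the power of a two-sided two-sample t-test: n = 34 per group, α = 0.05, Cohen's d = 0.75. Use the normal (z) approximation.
Power ≈ 0.87

Power calculation (two-sample t-test, normal approximation):
z_β = d · √(n/2) - z_{α/2}
z_β = 0.75 · √(34/2) - 1.960
z_β = 0.75 · 4.123 - 1.960
z_β = 1.132

Power = Φ(z_β) = Φ(1.132) ≈ 0.871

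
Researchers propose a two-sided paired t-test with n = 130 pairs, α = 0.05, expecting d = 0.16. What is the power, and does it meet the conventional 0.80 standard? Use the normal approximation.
Power ≈ 0.45; the study is underpowered (power < 0.80)

Power calculation (paired t-test, normal approximation):
z_β = d · √n - z_{α/2}
z_β = 0.16 · √130 - 1.960
z_β = 0.16 · 11.402 - 1.960
z_β = -0.136

Power = Φ(z_β) = Φ(-0.136) ≈ 0.446

Effect size d = 0.16 is very small by Cohen's convention (0.2/0.5/0.8).

Threshold: power ≥ 0.80 is conventionally adequate.
Power ≈ 0.45 → the study is underpowered (power < 0.80).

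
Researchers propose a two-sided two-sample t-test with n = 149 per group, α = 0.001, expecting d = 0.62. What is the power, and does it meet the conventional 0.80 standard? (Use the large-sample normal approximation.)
Power ≈ 0.98; the study is adequately powered (power ≥ 0.80)

Power calculation (two-sample t-test, normal approximation):
z_β = d · √(n/2) - z_{α/2}
z_β = 0.62 · √(149/2) - 3.291
z_β = 0.62 · 8.631 - 3.291
z_β = 2.061

Power = Φ(z_β) = Φ(2.061) ≈ 0.980

Effect size d = 0.62 is medium by Cohen's convention (0.2/0.5/0.8).

Threshold: power ≥ 0.80 is conventionally adequate.
Power ≈ 0.98 → the study is adequately powered (power ≥ 0.80).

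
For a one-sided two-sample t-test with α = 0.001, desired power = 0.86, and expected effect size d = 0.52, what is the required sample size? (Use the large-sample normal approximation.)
n = 129 per group

Sample size formula (two-sample t-test, normal approximation):
n = 2 · ((z_α + z_β) / d)²

z_α = 3.090 (for α = 0.001, one-sided)
z_β = 1.080 (for power = 0.86)
d = 0.52

n = 2 · ((3.090 + 1.080) / 0.52)²
n = 2 · (8.019)²
n ≈ 128.61
Round up to the next whole number: n = 129 per group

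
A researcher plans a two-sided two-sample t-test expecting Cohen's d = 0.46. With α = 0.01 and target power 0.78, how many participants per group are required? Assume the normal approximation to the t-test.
n = 106 per group

Sample size formula (two-sample t-test, normal approximation):
n = 2 · ((z_{α/2} + z_β) / d)²

z_{α/2} = 2.576 (for α = 0.01, two-sided)
z_β = 0.772 (for power = 0.78)
d = 0.46

n = 2 · ((2.576 + 0.772) / 0.46)²
n = 2 · (7.278)²
n ≈ 105.94
Round up to the next whole number: n = 106 per group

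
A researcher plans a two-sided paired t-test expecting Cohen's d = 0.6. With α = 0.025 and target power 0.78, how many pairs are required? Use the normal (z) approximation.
n = 26 pairs

Sample size formula (paired t-test, normal approximation):
n = ((z_{α/2} + z_β) / d)²

z_{α/2} = 2.241 (for α = 0.025, two-sided)
z_β = 0.772 (for power = 0.78)
d = 0.6

n = ((2.241 + 0.772) / 0.6)²
n = (5.022)²
n ≈ 25.22
Round up to the next whole number: n = 26 pairs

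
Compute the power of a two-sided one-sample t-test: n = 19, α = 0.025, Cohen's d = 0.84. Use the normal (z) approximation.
Power ≈ 0.92

Power calculation (one-sample t-test, normal approximation):
z_β = d · √n - z_{α/2}
z_β = 0.84 · √19 - 2.241
z_β = 0.84 · 4.359 - 2.241
z_β = 1.420

Power = Φ(z_β) = Φ(1.420) ≈ 0.922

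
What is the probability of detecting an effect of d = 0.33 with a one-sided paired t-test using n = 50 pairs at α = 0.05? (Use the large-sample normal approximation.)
Power ≈ 0.75

Power calculation (paired t-test, normal approximation):
z_β = d · √n - z_α
z_β = 0.33 · √50 - 1.645
z_β = 0.33 · 7.071 - 1.645
z_β = 0.689

Power = Φ(z_β) = Φ(0.689) ≈ 0.754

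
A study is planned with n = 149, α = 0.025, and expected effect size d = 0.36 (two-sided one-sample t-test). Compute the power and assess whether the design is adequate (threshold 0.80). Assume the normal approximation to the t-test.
Power ≈ 0.98; the study is adequately powered (power ≥ 0.80)

Power calculation (one-sample t-test, normal approximation):
z_β = d · √n - z_{α/2}
z_β = 0.36 · √149 - 2.241
z_β = 0.36 · 12.207 - 2.241
z_β = 2.153

Power = Φ(z_β) = Φ(2.153) ≈ 0.984

Effect size d = 0.36 is small by Cohen's convention (0.2/0.5/0.8).

Threshold: power ≥ 0.80 is conventionally adequate.
Power ≈ 0.98 → the study is adequately powered (power ≥ 0.80).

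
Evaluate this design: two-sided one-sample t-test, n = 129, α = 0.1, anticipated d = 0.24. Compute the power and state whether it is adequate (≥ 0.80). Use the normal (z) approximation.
Power ≈ 0.86; the study is adequately powered (power ≥ 0.80)

Power calculation (one-sample t-test, normal approximation):
z_β = d · √n - z_{α/2}
z_β = 0.24 · √129 - 1.645
z_β = 0.24 · 11.358 - 1.645
z_β = 1.081

Power = Φ(z_β) = Φ(1.081) ≈ 0.860

Effect size d = 0.24 is small by Cohen's convention (0.2/0.5/0.8).

Threshold: power ≥ 0.80 is conventionally adequate.
Power ≈ 0.86 → the study is adequately powered (power ≥ 0.80).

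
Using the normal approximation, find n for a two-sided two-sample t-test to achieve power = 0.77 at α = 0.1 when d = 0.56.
n = 37 per group

Sample size formula (two-sample t-test, normal approximation):
n = 2 · ((z_{α/2} + z_β) / d)²

z_{α/2} = 1.645 (for α = 0.1, two-sided)
z_β = 0.739 (for power = 0.77)
d = 0.56

n = 2 · ((1.645 + 0.739) / 0.56)²
n = 2 · (4.257)²
n ≈ 36.24
Round up to the next whole number: n = 37 per group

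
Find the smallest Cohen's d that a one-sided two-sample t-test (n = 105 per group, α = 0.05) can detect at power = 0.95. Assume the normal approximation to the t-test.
d ≈ 0.45

Minimum detectable effect (two-sample t-test, normal approximation):
d = (z_α + z_β) / √(n/2)
d = (1.645 + 1.645) / √(105/2)
d = 3.290 / 7.246
d ≈ 0.45

By Cohen's convention (0.2 small / 0.5 medium / 0.8 large): small effect.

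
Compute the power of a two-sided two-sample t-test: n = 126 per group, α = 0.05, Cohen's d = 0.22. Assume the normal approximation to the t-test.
Power ≈ 0.42

Power calculation (two-sample t-test, normal approximation):
z_β = d · √(n/2) - z_{α/2}
z_β = 0.22 · √(126/2) - 1.960
z_β = 0.22 · 7.937 - 1.960
z_β = -0.214

Power = Φ(z_β) = Φ(-0.214) ≈ 0.415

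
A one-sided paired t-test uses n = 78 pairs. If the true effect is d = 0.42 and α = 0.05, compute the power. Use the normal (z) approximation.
Power ≈ 0.98

Power calculation (paired t-test, normal approximation):
z_β = d · √n - z_α
z_β = 0.42 · √78 - 1.645
z_β = 0.42 · 8.832 - 1.645
z_β = 2.064

Power = Φ(z_β) = Φ(2.064) ≈ 0.981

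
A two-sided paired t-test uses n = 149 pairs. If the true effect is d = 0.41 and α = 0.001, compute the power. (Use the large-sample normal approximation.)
Power ≈ 0.96

Power calculation (paired t-test, normal approximation):
z_β = d · √n - z_{α/2}
z_β = 0.41 · √149 - 3.291
z_β = 0.41 · 12.207 - 3.291
z_β = 1.714

Power = Φ(z_β) = Φ(1.714) ≈ 0.957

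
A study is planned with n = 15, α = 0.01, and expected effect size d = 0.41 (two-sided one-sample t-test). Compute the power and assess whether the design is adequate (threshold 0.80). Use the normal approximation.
Power ≈ 0.16; the study is underpowered (power < 0.80)

Power calculation (one-sample t-test, normal approximation):
z_β = d · √n - z_{α/2}
z_β = 0.41 · √15 - 2.576
z_β = 0.41 · 3.873 - 2.576
z_β = -0.988

Power = Φ(z_β) = Φ(-0.988) ≈ 0.162

Effect size d = 0.41 is small by Cohen's convention (0.2/0.5/0.8).

Threshold: power ≥ 0.80 is conventionally adequate.
Power ≈ 0.16 → the study is underpowered (power < 0.80).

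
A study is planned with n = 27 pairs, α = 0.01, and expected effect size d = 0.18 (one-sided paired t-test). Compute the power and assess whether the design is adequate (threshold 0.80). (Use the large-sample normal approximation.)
Power ≈ 0.08; the study is underpowered (power < 0.80)

Power calculation (paired t-test, normal approximation):
z_β = d · √n - z_α
z_β = 0.18 · √27 - 2.326
z_β = 0.18 · 5.196 - 2.326
z_β = -1.391

Power = Φ(z_β) = Φ(-1.391) ≈ 0.082

Effect size d = 0.18 is very small by Cohen's convention (0.2/0.5/0.8).

Threshold: power ≥ 0.80 is conventionally adequate.
Power ≈ 0.08 → the study is underpowered (power < 0.80).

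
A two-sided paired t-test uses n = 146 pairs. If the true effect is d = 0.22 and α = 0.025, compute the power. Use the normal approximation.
Power ≈ 0.66

Power calculation (paired t-test, normal approximation):
z_β = d · √n - z_{α/2}
z_β = 0.22 · √146 - 2.241
z_β = 0.22 · 12.083 - 2.241
z_β = 0.417

Power = Φ(z_β) = Φ(0.417) ≈ 0.662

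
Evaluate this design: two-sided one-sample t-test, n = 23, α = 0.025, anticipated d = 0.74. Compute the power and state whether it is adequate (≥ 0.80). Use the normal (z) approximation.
Power ≈ 0.90; the study is adequately powered (power ≥ 0.80)

Power calculation (one-sample t-test, normal approximation):
z_β = d · √n - z_{α/2}
z_β = 0.74 · √23 - 2.241
z_β = 0.74 · 4.796 - 2.241
z_β = 1.308

Power = Φ(z_β) = Φ(1.308) ≈ 0.904

Effect size d = 0.74 is medium by Cohen's convention (0.2/0.5/0.8).

Threshold: power ≥ 0.80 is conventionally adequate.
Power ≈ 0.90 → the study is adequately powered (power ≥ 0.80).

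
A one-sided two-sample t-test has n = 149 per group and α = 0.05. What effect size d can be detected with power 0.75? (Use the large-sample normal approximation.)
d ≈ 0.27

Minimum detectable effect (two-sample t-test, normal approximation):
d = (z_α + z_β) / √(n/2)
d = (1.645 + 0.674) / √(149/2)
d = 2.319 / 8.631
d ≈ 0.27

By Cohen's convention (0.2 small / 0.5 medium / 0.8 large): small effect.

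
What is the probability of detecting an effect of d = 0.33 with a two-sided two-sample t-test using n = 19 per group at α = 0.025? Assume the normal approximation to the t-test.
Power ≈ 0.11

Power calculation (two-sample t-test, normal approximation):
z_β = d · √(n/2) - z_{α/2}
z_β = 0.33 · √(19/2) - 2.241
z_β = 0.33 · 3.082 - 2.241
z_β = -1.224

Power = Φ(z_β) = Φ(-1.224) ≈ 0.110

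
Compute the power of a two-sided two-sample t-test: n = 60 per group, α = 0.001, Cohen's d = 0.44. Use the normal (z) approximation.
Power ≈ 0.19

Power calculation (two-sample t-test, normal approximation):
z_β = d · √(n/2) - z_{α/2}
z_β = 0.44 · √(60/2) - 3.291
z_β = 0.44 · 5.477 - 3.291
z_β = -0.881

Power = Φ(z_β) = Φ(-0.881) ≈ 0.189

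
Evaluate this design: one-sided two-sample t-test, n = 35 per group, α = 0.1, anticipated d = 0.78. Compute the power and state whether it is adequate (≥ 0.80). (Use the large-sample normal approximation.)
Power ≈ 0.98; the study is adequately powered (power ≥ 0.80)

Power calculation (two-sample t-test, normal approximation):
z_β = d · √(n/2) - z_α
z_β = 0.78 · √(35/2) - 1.282
z_β = 0.78 · 4.183 - 1.282
z_β = 1.981

Power = Φ(z_β) = Φ(1.981) ≈ 0.976

Effect size d = 0.78 is medium by Cohen's convention (0.2/0.5/0.8).

Threshold: power ≥ 0.80 is conventionally adequate.
Power ≈ 0.98 → the study is adequately powered (power ≥ 0.80).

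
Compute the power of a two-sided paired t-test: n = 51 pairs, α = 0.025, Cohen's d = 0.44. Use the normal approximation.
Power ≈ 0.82

Power calculation (paired t-test, normal approximation):
z_β = d · √n - z_{α/2}
z_β = 0.44 · √51 - 2.241
z_β = 0.44 · 7.141 - 2.241
z_β = 0.901

Power = Φ(z_β) = Φ(0.901) ≈ 0.816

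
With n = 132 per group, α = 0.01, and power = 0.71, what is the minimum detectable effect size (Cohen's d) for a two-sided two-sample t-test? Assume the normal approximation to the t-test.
d ≈ 0.39

Minimum detectable effect (two-sample t-test, normal approximation):
d = (z_{α/2} + z_β) / √(n/2)
d = (2.576 + 0.553) / √(132/2)
d = 3.129 / 8.124
d ≈ 0.39

By Cohen's convention (0.2 small / 0.5 medium / 0.8 large): small effect.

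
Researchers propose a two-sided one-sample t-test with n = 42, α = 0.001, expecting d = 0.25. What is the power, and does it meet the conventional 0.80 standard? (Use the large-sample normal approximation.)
Power ≈ 0.05; the study is underpowered (power < 0.80)

Power calculation (one-sample t-test, normal approximation):
z_β = d · √n - z_{α/2}
z_β = 0.25 · √42 - 3.291
z_β = 0.25 · 6.481 - 3.291
z_β = -1.670

Power = Φ(z_β) = Φ(-1.670) ≈ 0.047

Effect size d = 0.25 is small by Cohen's convention (0.2/0.5/0.8).

Threshold: power ≥ 0.80 is conventionally adequate.
Power ≈ 0.05 → the study is underpowered (power < 0.80).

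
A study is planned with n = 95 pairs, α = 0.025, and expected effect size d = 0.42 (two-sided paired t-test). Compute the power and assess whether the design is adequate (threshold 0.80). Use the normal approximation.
Power ≈ 0.97; the study is adequately powered (power ≥ 0.80)

Power calculation (paired t-test, normal approximation):
z_β = d · √n - z_{α/2}
z_β = 0.42 · √95 - 2.241
z_β = 0.42 · 9.747 - 2.241
z_β = 1.852

Power = Φ(z_β) = Φ(1.852) ≈ 0.968

Effect size d = 0.42 is small by Cohen's convention (0.2/0.5/0.8).

Threshold: power ≥ 0.80 is conventionally adequate.
Power ≈ 0.97 → the study is adequately powered (power ≥ 0.80).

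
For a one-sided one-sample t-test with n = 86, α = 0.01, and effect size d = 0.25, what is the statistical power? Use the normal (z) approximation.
Power ≈ 0.50

Power calculation (one-sample t-test, normal approximation):
z_β = d · √n - z_α
z_β = 0.25 · √86 - 2.326
z_β = 0.25 · 9.274 - 2.326
z_β = -0.008

Power = Φ(z_β) = Φ(-0.008) ≈ 0.497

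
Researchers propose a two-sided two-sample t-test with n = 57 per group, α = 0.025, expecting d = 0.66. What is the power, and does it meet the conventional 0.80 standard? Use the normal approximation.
Power ≈ 0.90; the study is adequately powered (power ≥ 0.80)

Power calculation (two-sample t-test, normal approximation):
z_β = d · √(n/2) - z_{α/2}
z_β = 0.66 · √(57/2) - 2.241
z_β = 0.66 · 5.339 - 2.241
z_β = 1.282

Power = Φ(z_β) = Φ(1.282) ≈ 0.900

Effect size d = 0.66 is medium by Cohen's convention (0.2/0.5/0.8).

Threshold: power ≥ 0.80 is conventionally adequate.
Power ≈ 0.90 → the study is adequately powered (power ≥ 0.80).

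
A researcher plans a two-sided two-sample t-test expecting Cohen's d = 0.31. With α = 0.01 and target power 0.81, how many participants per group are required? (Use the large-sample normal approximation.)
n = 249 per group

Sample size formula (two-sample t-test, normal approximation):
n = 2 · ((z_{α/2} + z_β) / d)²

z_{α/2} = 2.576 (for α = 0.01, two-sided)
z_β = 0.878 (for power = 0.81)
d = 0.31

n = 2 · ((2.576 + 0.878) / 0.31)²
n = 2 · (11.142)²
n ≈ 248.29
Round up to the next whole number: n = 249 per group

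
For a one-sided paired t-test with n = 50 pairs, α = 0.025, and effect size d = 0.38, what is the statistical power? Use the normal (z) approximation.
Power ≈ 0.77

Power calculation (paired t-test, normal approximation):
z_β = d · √n - z_α
z_β = 0.38 · √50 - 1.960
z_β = 0.38 · 7.071 - 1.960
z_β = 0.727

Power = Φ(z_β) = Φ(0.727) ≈ 0.766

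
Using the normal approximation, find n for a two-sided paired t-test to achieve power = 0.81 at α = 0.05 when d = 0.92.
n = 10 pairs

Sample size formula (paired t-test, normal approximation):
n = ((z_{α/2} + z_β) / d)²

z_{α/2} = 1.960 (for α = 0.05, two-sided)
z_β = 0.878 (for power = 0.81)
d = 0.92

n = ((1.960 + 0.878) / 0.92)²
n = (3.085)²
n ≈ 9.52
Round up to the next whole number: n = 10 pairs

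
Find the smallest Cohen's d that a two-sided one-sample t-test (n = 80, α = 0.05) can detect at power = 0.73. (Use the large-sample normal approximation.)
d ≈ 0.29

Minimum detectable effect (one-sample t-test, normal approximation):
d = (z_{α/2} + z_β) / √n
d = (1.960 + 0.613) / √80
d = 2.573 / 8.944
d ≈ 0.29

By Cohen's convention (0.2 small / 0.5 medium / 0.8 large): small effect.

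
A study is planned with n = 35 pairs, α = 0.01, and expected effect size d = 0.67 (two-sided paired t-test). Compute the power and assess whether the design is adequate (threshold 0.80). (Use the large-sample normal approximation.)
Power ≈ 0.92; the study is adequately powered (power ≥ 0.80)

Power calculation (paired t-test, normal approximation):
z_β = d · √n - z_{α/2}
z_β = 0.67 · √35 - 2.576
z_β = 0.67 · 5.916 - 2.576
z_β = 1.388

Power = Φ(z_β) = Φ(1.388) ≈ 0.917

Effect size d = 0.67 is medium by Cohen's convention (0.2/0.5/0.8).

Threshold: power ≥ 0.80 is conventionally adequate.
Power ≈ 0.92 → the study is adequately powered (power ≥ 0.80).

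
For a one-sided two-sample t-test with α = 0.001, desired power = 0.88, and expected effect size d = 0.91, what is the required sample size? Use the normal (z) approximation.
n = 44 per group

Sample size formula (two-sample t-test, normal approximation):
n = 2 · ((z_α + z_β) / d)²

z_α = 3.090 (for α = 0.001, one-sided)
z_β = 1.175 (for power = 0.88)
d = 0.91

n = 2 · ((3.090 + 1.175) / 0.91)²
n = 2 · (4.687)²
n ≈ 43.94
Round up to the next whole number: n = 44 per group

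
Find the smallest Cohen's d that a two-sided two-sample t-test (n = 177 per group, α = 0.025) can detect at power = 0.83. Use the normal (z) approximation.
d ≈ 0.34

Minimum detectable effect (two-sample t-test, normal approximation):
d = (z_{α/2} + z_β) / √(n/2)
d = (2.241 + 0.954) / √(177/2)
d = 3.196 / 9.407
d ≈ 0.34

By Cohen's convention (0.2 small / 0.5 medium / 0.8 large): small effect.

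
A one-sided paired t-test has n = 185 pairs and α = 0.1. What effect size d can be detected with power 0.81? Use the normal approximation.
d ≈ 0.16

Minimum detectable effect (paired t-test, normal approximation):
d = (z_α + z_β) / √n
d = (1.282 + 0.878) / √185
d = 2.159 / 13.601
d ≈ 0.16

By Cohen's convention (0.2 small / 0.5 medium / 0.8 large): very small effect.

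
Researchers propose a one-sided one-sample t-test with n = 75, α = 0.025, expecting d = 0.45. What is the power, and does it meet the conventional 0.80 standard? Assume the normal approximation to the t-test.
Power ≈ 0.97; the study is adequately powered (power ≥ 0.80)

Power calculation (one-sample t-test, normal approximation):
z_β = d · √n - z_α
z_β = 0.45 · √75 - 1.960
z_β = 0.45 · 8.660 - 1.960
z_β = 1.937

Power = Φ(z_β) = Φ(1.937) ≈ 0.974

Effect size d = 0.45 is small by Cohen's convention (0.2/0.5/0.8).

Threshold: power ≥ 0.80 is conventionally adequate.
Power ≈ 0.97 → the study is adequately powered (power ≥ 0.80).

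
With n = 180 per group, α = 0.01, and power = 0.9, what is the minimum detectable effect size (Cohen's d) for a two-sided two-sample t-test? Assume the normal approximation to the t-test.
d ≈ 0.41

Minimum detectable effect (two-sample t-test, normal approximation):
d = (z_{α/2} + z_β) / √(n/2)
d = (2.576 + 1.282) / √(180/2)
d = 3.857 / 9.487
d ≈ 0.41

By Cohen's convention (0.2 small / 0.5 medium / 0.8 large): small effect.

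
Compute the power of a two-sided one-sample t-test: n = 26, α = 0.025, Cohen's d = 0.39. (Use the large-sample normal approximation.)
Power ≈ 0.40

Power calculation (one-sample t-test, normal approximation):
z_β = d · √n - z_{α/2}
z_β = 0.39 · √26 - 2.241
z_β = 0.39 · 5.099 - 2.241
z_β = -0.253

Power = Φ(z_β) = Φ(-0.253) ≈ 0.400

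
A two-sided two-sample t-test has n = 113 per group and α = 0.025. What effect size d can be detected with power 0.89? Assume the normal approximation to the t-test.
d ≈ 0.46

Minimum detectable effect (two-sample t-test, normal approximation):
d = (z_{α/2} + z_β) / √(n/2)
d = (2.241 + 1.227) / √(113/2)
d = 3.468 / 7.517
d ≈ 0.46

By Cohen's convention (0.2 small / 0.5 medium / 0.8 large): small effect.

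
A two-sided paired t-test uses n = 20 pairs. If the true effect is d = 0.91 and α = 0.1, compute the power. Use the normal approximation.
Power ≈ 0.99

Power calculation (paired t-test, normal approximation):
z_β = d · √n - z_{α/2}
z_β = 0.91 · √20 - 1.645
z_β = 0.91 · 4.472 - 1.645
z_β = 2.425

Power = Φ(z_β) = Φ(2.425) ≈ 0.992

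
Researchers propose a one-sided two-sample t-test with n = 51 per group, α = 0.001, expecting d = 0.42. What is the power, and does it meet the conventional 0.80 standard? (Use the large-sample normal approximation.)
Power ≈ 0.17; the study is underpowered (power < 0.80)

Power calculation (two-sample t-test, normal approximation):
z_β = d · √(n/2) - z_α
z_β = 0.42 · √(51/2) - 3.090
z_β = 0.42 · 5.050 - 3.090
z_β = -0.969

Power = Φ(z_β) = Φ(-0.969) ≈ 0.166

Effect size d = 0.42 is small by Cohen's convention (0.2/0.5/0.8).

Threshold: power ≥ 0.80 is conventionally adequate.
Power ≈ 0.17 → the study is underpowered (power < 0.80).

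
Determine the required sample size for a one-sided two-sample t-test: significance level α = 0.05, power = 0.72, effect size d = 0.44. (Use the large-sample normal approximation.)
n = 52 per group

Sample size formula (two-sample t-test, normal approximation):
n = 2 · ((z_α + z_β) / d)²

z_α = 1.645 (for α = 0.05, one-sided)
z_β = 0.583 (for power = 0.72)
d = 0.44

n = 2 · ((1.645 + 0.583) / 0.44)²
n = 2 · (5.064)²
n ≈ 51.29
Round up to the next whole number: n = 52 per group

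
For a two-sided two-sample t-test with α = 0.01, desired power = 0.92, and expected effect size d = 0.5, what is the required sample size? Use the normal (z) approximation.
n = 127 per group

Sample size formula (two-sample t-test, normal approximation):
n = 2 · ((z_{α/2} + z_β) / d)²

z_{α/2} = 2.576 (for α = 0.01, two-sided)
z_β = 1.405 (for power = 0.92)
d = 0.5

n = 2 · ((2.576 + 1.405) / 0.5)²
n = 2 · (7.962)²
n ≈ 126.79
Round up to the next whole number: n = 127 per group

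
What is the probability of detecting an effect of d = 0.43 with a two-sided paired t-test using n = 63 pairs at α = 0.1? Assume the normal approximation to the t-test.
Power ≈ 0.96

Power calculation (paired t-test, normal approximation):
z_β = d · √n - z_{α/2}
z_β = 0.43 · √63 - 1.645
z_β = 0.43 · 7.937 - 1.645
z_β = 1.768

Power = Φ(z_β) = Φ(1.768) ≈ 0.961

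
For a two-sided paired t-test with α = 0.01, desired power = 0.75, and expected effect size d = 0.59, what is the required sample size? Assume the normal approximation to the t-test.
n = 31 pairs

Sample size formula (paired t-test, normal approximation):
n = ((z_{α/2} + z_β) / d)²

z_{α/2} = 2.576 (for α = 0.01, two-sided)
z_β = 0.674 (for power = 0.75)
d = 0.59

n = ((2.576 + 0.674) / 0.59)²
n = (5.508)²
n ≈ 30.34
Round up to the next whole number: n = 31 pairs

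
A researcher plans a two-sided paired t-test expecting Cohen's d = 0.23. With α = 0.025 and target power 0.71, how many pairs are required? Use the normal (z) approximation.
n = 148 pairs

Sample size formula (paired t-test, normal approximation):
n = ((z_{α/2} + z_β) / d)²

z_{α/2} = 2.241 (for α = 0.025, two-sided)
z_β = 0.553 (for power = 0.71)
d = 0.23

n = ((2.241 + 0.553) / 0.23)²
n = (12.148)²
n ≈ 147.57
Round up to the next whole number: n = 148 pairs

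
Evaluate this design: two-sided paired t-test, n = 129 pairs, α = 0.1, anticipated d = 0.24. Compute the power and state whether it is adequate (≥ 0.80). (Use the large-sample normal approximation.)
Power ≈ 0.86; the study is adequately powered (power ≥ 0.80)

Power calculation (paired t-test, normal approximation):
z_β = d · √n - z_{α/2}
z_β = 0.24 · √129 - 1.645
z_β = 0.24 · 11.358 - 1.645
z_β = 1.081

Power = Φ(z_β) = Φ(1.081) ≈ 0.860

Effect size d = 0.24 is small by Cohen's convention (0.2/0.5/0.8).

Threshold: power ≥ 0.80 is conventionally adequate.
Power ≈ 0.86 → the study is adequately powered (power ≥ 0.80).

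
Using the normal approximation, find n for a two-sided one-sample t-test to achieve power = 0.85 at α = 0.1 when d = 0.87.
n = 10

Sample size formula (one-sample t-test, normal approximation):
n = ((z_{α/2} + z_β) / d)²

z_{α/2} = 1.645 (for α = 0.1, two-sided)
z_β = 1.036 (for power = 0.85)
d = 0.87

n = ((1.645 + 1.036) / 0.87)²
n = (3.082)²
n ≈ 9.50
Round up to the next whole number: n = 10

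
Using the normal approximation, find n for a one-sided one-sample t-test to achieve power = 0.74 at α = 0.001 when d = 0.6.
n = 39

Sample size formula (one-sample t-test, normal approximation):
n = ((z_α + z_β) / d)²

z_α = 3.090 (for α = 0.001, one-sided)
z_β = 0.643 (for power = 0.74)
d = 0.6

n = ((3.090 + 0.643) / 0.6)²
n = (6.222)²
n ≈ 38.71
Round up to the next whole number: n = 39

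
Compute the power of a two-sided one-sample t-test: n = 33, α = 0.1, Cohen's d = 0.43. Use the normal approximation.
Power ≈ 0.80

Power calculation (one-sample t-test, normal approximation):
z_β = d · √n - z_{α/2}
z_β = 0.43 · √33 - 1.645
z_β = 0.43 · 5.745 - 1.645
z_β = 0.825

Power = Φ(z_β) = Φ(0.825) ≈ 0.795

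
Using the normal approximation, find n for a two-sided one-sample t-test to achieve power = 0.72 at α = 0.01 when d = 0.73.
n = 19

Sample size formula (one-sample t-test, normal approximation):
n = ((z_{α/2} + z_β) / d)²

z_{α/2} = 2.576 (for α = 0.01, two-sided)
z_β = 0.583 (for power = 0.72)
d = 0.73

n = ((2.576 + 0.583) / 0.73)²
n = (4.327)²
n ≈ 18.72
Round up to the next whole number: n = 19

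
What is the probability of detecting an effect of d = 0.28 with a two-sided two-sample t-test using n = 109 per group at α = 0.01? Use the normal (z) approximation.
Power ≈ 0.31

Power calculation (two-sample t-test, normal approximation):
z_β = d · √(n/2) - z_{α/2}
z_β = 0.28 · √(109/2) - 2.576
z_β = 0.28 · 7.382 - 2.576
z_β = -0.509

Power = Φ(z_β) = Φ(-0.509) ≈ 0.305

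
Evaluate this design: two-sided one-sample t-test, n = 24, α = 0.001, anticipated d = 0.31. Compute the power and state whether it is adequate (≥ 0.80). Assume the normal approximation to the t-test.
Power ≈ 0.04; the study is underpowered (power < 0.80)

Power calculation (one-sample t-test, normal approximation):
z_β = d · √n - z_{α/2}
z_β = 0.31 · √24 - 3.291
z_β = 0.31 · 4.899 - 3.291
z_β = -1.772

Power = Φ(z_β) = Φ(-1.772) ≈ 0.038

Effect size d = 0.31 is small by Cohen's convention (0.2/0.5/0.8).

Threshold: power ≥ 0.80 is conventionally adequate.
Power ≈ 0.04 → the study is underpowered (power < 0.80).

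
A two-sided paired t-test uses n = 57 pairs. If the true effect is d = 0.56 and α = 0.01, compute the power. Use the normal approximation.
Power ≈ 0.95

Power calculation (paired t-test, normal approximation):
z_β = d · √n - z_{α/2}
z_β = 0.56 · √57 - 2.576
z_β = 0.56 · 7.550 - 2.576
z_β = 1.652

Power = Φ(z_β) = Φ(1.652) ≈ 0.951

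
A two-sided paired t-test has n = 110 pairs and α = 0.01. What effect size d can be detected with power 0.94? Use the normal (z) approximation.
d ≈ 0.39

Minimum detectable effect (paired t-test, normal approximation):
d = (z_{α/2} + z_β) / √n
d = (2.576 + 1.555) / √110
d = 4.131 / 10.488
d ≈ 0.39

By Cohen's convention (0.2 small / 0.5 medium / 0.8 large): small effect.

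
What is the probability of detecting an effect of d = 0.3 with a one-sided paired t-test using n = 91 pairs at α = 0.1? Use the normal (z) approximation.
Power ≈ 0.94

Power calculation (paired t-test, normal approximation):
z_β = d · √n - z_α
z_β = 0.3 · √91 - 1.282
z_β = 0.3 · 9.539 - 1.282
z_β = 1.580

Power = Φ(z_β) = Φ(1.580) ≈ 0.943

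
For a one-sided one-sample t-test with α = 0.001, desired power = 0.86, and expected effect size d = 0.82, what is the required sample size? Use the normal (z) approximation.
n = 26

Sample size formula (one-sample t-test, normal approximation):
n = ((z_α + z_β) / d)²

z_α = 3.090 (for α = 0.001, one-sided)
z_β = 1.080 (for power = 0.86)
d = 0.82

n = ((3.090 + 1.080) / 0.82)²
n = (5.085)²
n ≈ 25.86
Round up to the next whole number: n = 26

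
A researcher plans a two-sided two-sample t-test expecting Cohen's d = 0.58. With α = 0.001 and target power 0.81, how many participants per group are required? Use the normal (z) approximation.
n = 104 per group

Sample size formula (two-sample t-test, normal approximation):
n = 2 · ((z_{α/2} + z_β) / d)²

z_{α/2} = 3.291 (for α = 0.001, two-sided)
z_β = 0.878 (for power = 0.81)
d = 0.58

n = 2 · ((3.291 + 0.878) / 0.58)²
n = 2 · (7.188)²
n ≈ 103.33
Round up to the next whole number: n = 104 per group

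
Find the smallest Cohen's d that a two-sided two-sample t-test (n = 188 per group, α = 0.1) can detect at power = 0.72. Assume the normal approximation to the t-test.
d ≈ 0.23

Minimum detectable effect (two-sample t-test, normal approximation):
d = (z_{α/2} + z_β) / √(n/2)
d = (1.645 + 0.583) / √(188/2)
d = 2.228 / 9.695
d ≈ 0.23

By Cohen's convention (0.2 small / 0.5 medium / 0.8 large): small effect.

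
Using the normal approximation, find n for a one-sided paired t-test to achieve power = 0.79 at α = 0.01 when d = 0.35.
n = 81 pairs

Sample size formula (paired t-test, normal approximation):
n = ((z_α + z_β) / d)²

z_α = 2.326 (for α = 0.01, one-sided)
z_β = 0.806 (for power = 0.79)
d = 0.35

n = ((2.326 + 0.806) / 0.35)²
n = (8.949)²
n ≈ 80.08
Round up to the next whole number: n = 81 pairs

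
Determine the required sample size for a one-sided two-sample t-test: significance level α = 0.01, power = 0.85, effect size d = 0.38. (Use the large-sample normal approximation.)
n = 157 per group

Sample size formula (two-sample t-test, normal approximation):
n = 2 · ((z_α + z_β) / d)²

z_α = 2.326 (for α = 0.01, one-sided)
z_β = 1.036 (for power = 0.85)
d = 0.38

n = 2 · ((2.326 + 1.036) / 0.38)²
n = 2 · (8.847)²
n ≈ 156.54
Round up to the next whole number: n = 157 per group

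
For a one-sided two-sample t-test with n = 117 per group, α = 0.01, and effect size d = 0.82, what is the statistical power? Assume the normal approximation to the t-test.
Power ≈ 1.00

Power calculation (two-sample t-test, normal approximation):
z_β = d · √(n/2) - z_α
z_β = 0.82 · √(117/2) - 2.326
z_β = 0.82 · 7.649 - 2.326
z_β = 3.945

Power = Φ(z_β) = Φ(3.945) ≈ 1.000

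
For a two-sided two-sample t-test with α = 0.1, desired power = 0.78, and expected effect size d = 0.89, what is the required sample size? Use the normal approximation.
n = 15 per group

Sample size formula (two-sample t-test, normal approximation):
n = 2 · ((z_{α/2} + z_β) / d)²

z_{α/2} = 1.645 (for α = 0.1, two-sided)
z_β = 0.772 (for power = 0.78)
d = 0.89

n = 2 · ((1.645 + 0.772) / 0.89)²
n = 2 · (2.716)²
n ≈ 14.75
Round up to the next whole number: n = 15 per group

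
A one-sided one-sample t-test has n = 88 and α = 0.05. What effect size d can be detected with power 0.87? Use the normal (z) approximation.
d ≈ 0.30

Minimum detectable effect (one-sample t-test, normal approximation):
d = (z_α + z_β) / √n
d = (1.645 + 1.126) / √88
d = 2.771 / 9.381
d ≈ 0.30

By Cohen's convention (0.2 small / 0.5 medium / 0.8 large): small effect.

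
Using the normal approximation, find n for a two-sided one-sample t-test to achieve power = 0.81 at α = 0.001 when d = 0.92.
n = 21

Sample size formula (one-sample t-test, normal approximation):
n = ((z_{α/2} + z_β) / d)²

z_{α/2} = 3.291 (for α = 0.001, two-sided)
z_β = 0.878 (for power = 0.81)
d = 0.92

n = ((3.291 + 0.878) / 0.92)²
n = (4.532)²
n ≈ 20.54
Round up to the next whole number: n = 21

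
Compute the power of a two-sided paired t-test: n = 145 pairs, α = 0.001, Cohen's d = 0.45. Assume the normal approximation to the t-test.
Power ≈ 0.98

Power calculation (paired t-test, normal approximation):
z_β = d · √n - z_{α/2}
z_β = 0.45 · √145 - 3.291
z_β = 0.45 · 12.042 - 3.291
z_β = 2.128

Power = Φ(z_β) = Φ(2.128) ≈ 0.983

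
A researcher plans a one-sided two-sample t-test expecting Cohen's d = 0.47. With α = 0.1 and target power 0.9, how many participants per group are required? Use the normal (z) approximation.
n = 60 per group

Sample size formula (two-sample t-test, normal approximation):
n = 2 · ((z_α + z_β) / d)²

z_α = 1.282 (for α = 0.1, one-sided)
z_β = 1.282 (for power = 0.9)
d = 0.47

n = 2 · ((1.282 + 1.282) / 0.47)²
n = 2 · (5.455)²
n ≈ 59.51
Round up to the next whole number: n = 60 per group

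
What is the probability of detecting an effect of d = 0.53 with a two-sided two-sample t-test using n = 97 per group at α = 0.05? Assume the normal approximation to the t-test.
Power ≈ 0.96

Power calculation (two-sample t-test, normal approximation):
z_β = d · √(n/2) - z_{α/2}
z_β = 0.53 · √(97/2) - 1.960
z_β = 0.53 · 6.964 - 1.960
z_β = 1.731

Power = Φ(z_β) = Φ(1.731) ≈ 0.958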